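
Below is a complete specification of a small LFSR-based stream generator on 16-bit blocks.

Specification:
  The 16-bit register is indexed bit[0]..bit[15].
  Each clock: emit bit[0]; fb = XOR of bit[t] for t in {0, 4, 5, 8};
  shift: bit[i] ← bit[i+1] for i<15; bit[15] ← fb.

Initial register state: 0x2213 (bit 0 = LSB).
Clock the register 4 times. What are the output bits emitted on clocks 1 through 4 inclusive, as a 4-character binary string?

1100

reg_0 = 0x2213
clock 1: out=1, reg = 0x1109
clock 2: out=1, reg = 0x0884
clock 3: out=0, reg = 0x0442
clock 4: out=0, reg = 0x0221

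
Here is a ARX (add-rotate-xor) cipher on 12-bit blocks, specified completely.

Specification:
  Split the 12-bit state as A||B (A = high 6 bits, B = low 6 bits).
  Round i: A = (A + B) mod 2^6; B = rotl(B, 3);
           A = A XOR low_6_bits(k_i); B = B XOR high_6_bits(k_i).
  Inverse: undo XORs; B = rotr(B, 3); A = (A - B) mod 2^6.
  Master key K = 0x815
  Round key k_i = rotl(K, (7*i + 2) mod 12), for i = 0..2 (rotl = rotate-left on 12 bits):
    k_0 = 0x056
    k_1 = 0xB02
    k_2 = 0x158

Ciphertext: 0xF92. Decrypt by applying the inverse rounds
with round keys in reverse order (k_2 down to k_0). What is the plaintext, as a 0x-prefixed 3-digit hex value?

s_0 = ciphertext = 0xF92
s_1 = InvRound(s_0, k_2) = 0xB3A
s_2 = InvRound(s_1, k_1) = 0xF32
s_3 = InvRound(s_2, k_0) = 0x31E

0x31E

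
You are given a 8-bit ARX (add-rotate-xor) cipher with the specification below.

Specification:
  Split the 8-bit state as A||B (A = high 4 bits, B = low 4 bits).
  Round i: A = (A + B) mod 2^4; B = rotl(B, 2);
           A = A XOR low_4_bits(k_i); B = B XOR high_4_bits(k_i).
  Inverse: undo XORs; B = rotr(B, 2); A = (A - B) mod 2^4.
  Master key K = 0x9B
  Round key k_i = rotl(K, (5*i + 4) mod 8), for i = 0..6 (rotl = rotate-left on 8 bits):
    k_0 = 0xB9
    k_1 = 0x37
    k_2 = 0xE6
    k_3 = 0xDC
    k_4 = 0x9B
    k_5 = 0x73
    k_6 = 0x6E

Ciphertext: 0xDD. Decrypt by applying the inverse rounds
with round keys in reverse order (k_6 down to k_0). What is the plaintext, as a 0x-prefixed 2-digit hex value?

0xD4

s_0 = ciphertext = 0xDD
s_1 = InvRound(s_0, k_6) = 0x5E
s_2 = InvRound(s_1, k_5) = 0x06
s_3 = InvRound(s_2, k_4) = 0xCF
s_4 = InvRound(s_3, k_3) = 0x88
s_5 = InvRound(s_4, k_2) = 0x59
s_6 = InvRound(s_5, k_1) = 0x8A
s_7 = InvRound(s_6, k_0) = 0xD4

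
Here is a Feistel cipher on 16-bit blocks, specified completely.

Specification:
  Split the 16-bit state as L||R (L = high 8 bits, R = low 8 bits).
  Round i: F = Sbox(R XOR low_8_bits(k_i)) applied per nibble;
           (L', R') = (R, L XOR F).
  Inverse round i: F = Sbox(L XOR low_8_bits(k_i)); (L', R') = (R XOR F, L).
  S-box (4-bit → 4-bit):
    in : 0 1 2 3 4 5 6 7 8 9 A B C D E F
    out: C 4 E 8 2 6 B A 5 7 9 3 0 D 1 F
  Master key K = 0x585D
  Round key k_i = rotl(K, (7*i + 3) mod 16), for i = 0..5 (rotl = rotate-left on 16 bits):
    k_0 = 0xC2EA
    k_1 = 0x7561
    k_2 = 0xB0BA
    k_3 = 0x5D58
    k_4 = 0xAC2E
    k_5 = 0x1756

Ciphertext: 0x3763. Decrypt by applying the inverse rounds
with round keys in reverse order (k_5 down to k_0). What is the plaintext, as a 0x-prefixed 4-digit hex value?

0xECB0

s_0 = ciphertext = 0x3763
s_1 = InvRound(s_0, k_5) = 0xD737
s_2 = InvRound(s_1, k_4) = 0xC0D7
s_3 = InvRound(s_2, k_3) = 0xA2C0
s_4 = InvRound(s_3, k_2) = 0x85A2
s_5 = InvRound(s_4, k_1) = 0xB085
s_6 = InvRound(s_5, k_0) = 0xECB0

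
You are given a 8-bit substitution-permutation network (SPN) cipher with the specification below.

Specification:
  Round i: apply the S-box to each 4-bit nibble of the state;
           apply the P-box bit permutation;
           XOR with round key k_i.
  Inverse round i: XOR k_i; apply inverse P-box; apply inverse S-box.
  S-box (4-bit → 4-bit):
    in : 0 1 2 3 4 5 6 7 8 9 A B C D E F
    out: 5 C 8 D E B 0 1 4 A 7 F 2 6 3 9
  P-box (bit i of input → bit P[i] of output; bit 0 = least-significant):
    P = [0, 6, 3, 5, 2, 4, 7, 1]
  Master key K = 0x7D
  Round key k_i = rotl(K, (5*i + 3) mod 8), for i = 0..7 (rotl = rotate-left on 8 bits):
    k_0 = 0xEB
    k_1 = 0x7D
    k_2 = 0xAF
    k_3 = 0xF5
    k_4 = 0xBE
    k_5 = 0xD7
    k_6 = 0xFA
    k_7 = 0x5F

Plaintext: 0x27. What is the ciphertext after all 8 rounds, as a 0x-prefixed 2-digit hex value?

s_0 = plaintext = 0x27
s_1 = Round(s_0, k_0) = 0xE8
s_2 = Round(s_1, k_1) = 0x61
s_3 = Round(s_2, k_2) = 0x87
s_4 = Round(s_3, k_3) = 0x74
s_5 = Round(s_4, k_4) = 0xD2
s_6 = Round(s_5, k_5) = 0x67
s_7 = Round(s_6, k_6) = 0xFB
s_8 = Round(s_7, k_7) = 0x30

0x30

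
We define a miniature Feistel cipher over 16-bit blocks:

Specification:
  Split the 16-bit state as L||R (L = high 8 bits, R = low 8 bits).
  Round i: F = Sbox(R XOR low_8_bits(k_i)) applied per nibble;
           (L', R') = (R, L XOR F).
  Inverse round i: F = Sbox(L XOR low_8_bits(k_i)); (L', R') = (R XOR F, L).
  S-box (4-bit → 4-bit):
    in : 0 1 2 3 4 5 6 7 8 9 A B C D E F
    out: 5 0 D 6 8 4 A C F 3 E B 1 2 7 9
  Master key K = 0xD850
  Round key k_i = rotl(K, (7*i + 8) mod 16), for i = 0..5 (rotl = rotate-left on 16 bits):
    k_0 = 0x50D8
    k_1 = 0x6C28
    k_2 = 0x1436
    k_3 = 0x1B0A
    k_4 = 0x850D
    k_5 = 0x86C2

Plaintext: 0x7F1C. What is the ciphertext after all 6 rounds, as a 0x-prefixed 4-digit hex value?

0x271A

s_0 = plaintext = 0x7F1C
s_1 = Round(s_0, k_0) = 0x1C67
s_2 = Round(s_1, k_1) = 0x6795
s_3 = Round(s_2, k_2) = 0x9581
s_4 = Round(s_3, k_3) = 0x816E
s_5 = Round(s_4, k_4) = 0x6E27
s_6 = Round(s_5, k_5) = 0x271A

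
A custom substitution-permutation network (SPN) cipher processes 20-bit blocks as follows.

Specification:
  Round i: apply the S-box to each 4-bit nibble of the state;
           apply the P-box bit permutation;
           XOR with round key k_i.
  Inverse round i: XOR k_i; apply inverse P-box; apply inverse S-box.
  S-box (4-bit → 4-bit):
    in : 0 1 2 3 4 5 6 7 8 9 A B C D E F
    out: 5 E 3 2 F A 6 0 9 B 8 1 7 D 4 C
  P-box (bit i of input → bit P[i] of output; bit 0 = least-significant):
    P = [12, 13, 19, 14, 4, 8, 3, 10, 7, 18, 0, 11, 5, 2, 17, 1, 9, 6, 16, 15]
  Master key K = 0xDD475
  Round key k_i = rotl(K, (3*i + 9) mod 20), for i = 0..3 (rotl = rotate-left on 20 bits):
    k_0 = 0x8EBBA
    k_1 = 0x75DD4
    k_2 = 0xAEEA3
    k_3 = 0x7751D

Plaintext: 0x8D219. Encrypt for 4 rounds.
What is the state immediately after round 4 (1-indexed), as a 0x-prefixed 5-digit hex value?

0x39F04

s_0 = plaintext = 0x8D219
s_1 = Round(s_0, k_0) = 0xE1C10
s_2 = Round(s_1, k_1) = 0x8485B
s_3 = Round(s_2, k_2) = 0x87105
s_4 = Round(s_3, k_3) = 0x39F04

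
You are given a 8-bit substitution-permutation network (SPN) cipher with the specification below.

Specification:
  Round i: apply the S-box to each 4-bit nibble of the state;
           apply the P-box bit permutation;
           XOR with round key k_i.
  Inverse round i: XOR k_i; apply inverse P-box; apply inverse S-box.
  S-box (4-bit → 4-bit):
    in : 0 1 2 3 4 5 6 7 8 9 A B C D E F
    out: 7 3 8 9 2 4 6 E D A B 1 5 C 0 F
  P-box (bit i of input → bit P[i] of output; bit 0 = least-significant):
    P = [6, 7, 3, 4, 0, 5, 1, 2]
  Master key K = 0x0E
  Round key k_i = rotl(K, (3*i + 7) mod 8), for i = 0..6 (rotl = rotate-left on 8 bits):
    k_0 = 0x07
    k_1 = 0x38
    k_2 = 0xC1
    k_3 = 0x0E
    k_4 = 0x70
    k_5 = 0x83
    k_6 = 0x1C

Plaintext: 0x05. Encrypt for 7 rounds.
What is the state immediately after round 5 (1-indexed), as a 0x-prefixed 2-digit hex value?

s_0 = plaintext = 0x05
s_1 = Round(s_0, k_0) = 0x2C
s_2 = Round(s_1, k_1) = 0x74
s_3 = Round(s_2, k_2) = 0x67
s_4 = Round(s_3, k_3) = 0xB4
s_5 = Round(s_4, k_4) = 0xF1
s_6 = Round(s_5, k_5) = 0x64
s_7 = Round(s_6, k_6) = 0xBE

0xF1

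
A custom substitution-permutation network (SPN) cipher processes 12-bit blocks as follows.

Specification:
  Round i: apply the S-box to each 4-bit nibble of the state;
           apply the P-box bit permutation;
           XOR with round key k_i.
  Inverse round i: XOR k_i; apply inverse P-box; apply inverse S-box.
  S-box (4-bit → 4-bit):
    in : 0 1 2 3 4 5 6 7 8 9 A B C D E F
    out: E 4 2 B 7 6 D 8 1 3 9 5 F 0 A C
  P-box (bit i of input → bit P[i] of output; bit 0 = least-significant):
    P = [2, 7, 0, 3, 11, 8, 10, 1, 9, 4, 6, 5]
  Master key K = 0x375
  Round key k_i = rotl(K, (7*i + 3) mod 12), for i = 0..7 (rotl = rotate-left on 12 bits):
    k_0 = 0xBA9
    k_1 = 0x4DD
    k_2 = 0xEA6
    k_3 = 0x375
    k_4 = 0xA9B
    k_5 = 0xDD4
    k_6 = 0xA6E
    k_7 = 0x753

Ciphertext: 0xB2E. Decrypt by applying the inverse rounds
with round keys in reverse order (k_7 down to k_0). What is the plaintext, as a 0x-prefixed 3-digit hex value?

0x5E7

s_0 = ciphertext = 0xB2E
s_1 = InvRound(s_0, k_7) = 0x0B6
s_2 = InvRound(s_1, k_6) = 0x48E
s_3 = InvRound(s_2, k_5) = 0x537
s_4 = InvRound(s_3, k_4) = 0xA43
s_5 = InvRound(s_4, k_3) = 0xE38
s_6 = InvRound(s_5, k_2) = 0x273
s_7 = InvRound(s_6, k_1) = 0xAF3
s_8 = InvRound(s_7, k_0) = 0x5E7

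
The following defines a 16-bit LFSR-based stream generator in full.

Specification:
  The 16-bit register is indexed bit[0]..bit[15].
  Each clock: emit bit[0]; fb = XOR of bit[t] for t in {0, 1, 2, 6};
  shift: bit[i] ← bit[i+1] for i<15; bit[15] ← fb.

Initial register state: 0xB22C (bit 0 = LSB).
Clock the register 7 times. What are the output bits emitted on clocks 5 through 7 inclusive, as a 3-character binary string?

010

reg_0 = 0xB22C
clock 1: out=0, reg = 0xD916
clock 2: out=0, reg = 0x6C8B
clock 3: out=1, reg = 0x3645
clock 4: out=1, reg = 0x9B22
clock 5: out=0, reg = 0xCD91
clock 6: out=1, reg = 0xE6C8
clock 7: out=0, reg = 0xF364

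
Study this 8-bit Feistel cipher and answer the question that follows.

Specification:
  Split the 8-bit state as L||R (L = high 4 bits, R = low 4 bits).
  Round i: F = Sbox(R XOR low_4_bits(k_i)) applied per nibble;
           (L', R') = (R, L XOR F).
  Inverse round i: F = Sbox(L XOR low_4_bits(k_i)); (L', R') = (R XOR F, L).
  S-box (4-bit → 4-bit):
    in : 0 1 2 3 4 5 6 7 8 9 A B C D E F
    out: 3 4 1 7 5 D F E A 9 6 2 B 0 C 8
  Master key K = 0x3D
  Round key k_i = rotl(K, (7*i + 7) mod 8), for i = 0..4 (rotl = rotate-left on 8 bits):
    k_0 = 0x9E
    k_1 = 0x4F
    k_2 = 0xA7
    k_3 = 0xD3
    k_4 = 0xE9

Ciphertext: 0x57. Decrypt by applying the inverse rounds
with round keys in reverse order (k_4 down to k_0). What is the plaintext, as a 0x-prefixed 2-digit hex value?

s_0 = ciphertext = 0x57
s_1 = InvRound(s_0, k_4) = 0xC5
s_2 = InvRound(s_1, k_3) = 0xDC
s_3 = InvRound(s_2, k_2) = 0xAD
s_4 = InvRound(s_3, k_1) = 0x0A
s_5 = InvRound(s_4, k_0) = 0x60

0x60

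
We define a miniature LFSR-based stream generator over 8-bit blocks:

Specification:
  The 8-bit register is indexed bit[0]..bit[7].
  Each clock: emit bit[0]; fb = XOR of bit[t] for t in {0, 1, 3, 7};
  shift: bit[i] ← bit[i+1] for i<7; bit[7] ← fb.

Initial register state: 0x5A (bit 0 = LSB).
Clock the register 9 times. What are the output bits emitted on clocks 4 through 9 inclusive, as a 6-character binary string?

reg_0 = 0x5A
clock 1: out=0, reg = 0x2D
clock 2: out=1, reg = 0x16
clock 3: out=0, reg = 0x8B
clock 4: out=1, reg = 0x45
clock 5: out=1, reg = 0xA2
clock 6: out=0, reg = 0x51
clock 7: out=1, reg = 0xA8
clock 8: out=0, reg = 0x54
clock 9: out=0, reg = 0x2A

110100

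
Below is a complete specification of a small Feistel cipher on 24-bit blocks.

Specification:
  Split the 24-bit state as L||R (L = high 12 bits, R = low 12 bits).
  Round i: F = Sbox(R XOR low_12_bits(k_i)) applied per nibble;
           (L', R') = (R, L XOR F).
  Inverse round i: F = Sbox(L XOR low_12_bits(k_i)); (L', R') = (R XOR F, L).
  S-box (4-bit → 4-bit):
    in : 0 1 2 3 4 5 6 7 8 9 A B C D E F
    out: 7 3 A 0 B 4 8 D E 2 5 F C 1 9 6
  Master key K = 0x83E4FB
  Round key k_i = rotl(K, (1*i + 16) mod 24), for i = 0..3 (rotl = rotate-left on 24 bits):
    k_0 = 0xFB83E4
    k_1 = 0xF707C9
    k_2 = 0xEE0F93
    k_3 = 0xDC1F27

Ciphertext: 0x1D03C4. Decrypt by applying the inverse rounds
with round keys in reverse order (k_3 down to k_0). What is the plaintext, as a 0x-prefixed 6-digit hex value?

0x506095

s_0 = ciphertext = 0x1D03C4
s_1 = InvRound(s_0, k_3) = 0xAA91D0
s_2 = InvRound(s_1, k_2) = 0x5D5AA9
s_3 = InvRound(s_2, k_1) = 0x0955D5
s_4 = InvRound(s_3, k_0) = 0x506095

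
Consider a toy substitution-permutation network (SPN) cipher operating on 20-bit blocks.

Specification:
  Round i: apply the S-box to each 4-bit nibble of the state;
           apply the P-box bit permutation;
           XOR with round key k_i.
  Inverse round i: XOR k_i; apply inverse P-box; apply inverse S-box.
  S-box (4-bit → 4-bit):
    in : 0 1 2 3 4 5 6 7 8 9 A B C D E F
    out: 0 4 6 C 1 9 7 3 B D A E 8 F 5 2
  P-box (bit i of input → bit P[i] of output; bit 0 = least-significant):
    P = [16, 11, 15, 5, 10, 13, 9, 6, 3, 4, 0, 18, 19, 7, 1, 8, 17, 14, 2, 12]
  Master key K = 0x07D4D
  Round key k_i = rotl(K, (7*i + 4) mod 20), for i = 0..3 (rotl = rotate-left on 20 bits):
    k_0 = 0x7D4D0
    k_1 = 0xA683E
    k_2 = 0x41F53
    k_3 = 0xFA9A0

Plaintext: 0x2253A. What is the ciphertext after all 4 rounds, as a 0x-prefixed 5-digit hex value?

s_0 = plaintext = 0x2253A
s_1 = Round(s_0, k_0) = 0x39E3E
s_2 = Round(s_1, k_1) = 0x3FB71
s_3 = Round(s_2, k_2) = 0x0ABC6
s_4 = Round(s_3, k_3) = 0xA2071

0xA2071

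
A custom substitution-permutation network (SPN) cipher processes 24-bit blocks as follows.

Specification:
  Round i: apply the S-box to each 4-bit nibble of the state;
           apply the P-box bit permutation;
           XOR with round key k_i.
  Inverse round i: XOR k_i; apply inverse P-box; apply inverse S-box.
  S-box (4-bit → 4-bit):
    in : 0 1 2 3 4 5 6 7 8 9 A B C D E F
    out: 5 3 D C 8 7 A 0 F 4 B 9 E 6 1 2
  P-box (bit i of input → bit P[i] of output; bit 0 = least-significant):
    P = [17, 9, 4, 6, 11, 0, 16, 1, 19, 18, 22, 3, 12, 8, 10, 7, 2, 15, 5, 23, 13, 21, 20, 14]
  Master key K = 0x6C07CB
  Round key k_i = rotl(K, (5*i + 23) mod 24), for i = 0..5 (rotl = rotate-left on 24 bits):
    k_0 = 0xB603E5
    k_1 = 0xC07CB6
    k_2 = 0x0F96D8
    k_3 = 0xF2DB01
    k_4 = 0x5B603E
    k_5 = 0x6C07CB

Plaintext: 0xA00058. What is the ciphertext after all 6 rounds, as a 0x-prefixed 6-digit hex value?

s_0 = plaintext = 0xA00058
s_1 = Round(s_0, k_0) = 0xDD7D90
s_2 = Round(s_1, k_1) = 0xB7FC86
s_3 = Round(s_2, k_2) = 0x4AFD93
s_4 = Round(s_3, k_3) = 0x371A55
s_5 = Round(s_4, k_4) = 0x443B27
s_6 = Round(s_5, k_5) = 0xE54B41

0xE54B41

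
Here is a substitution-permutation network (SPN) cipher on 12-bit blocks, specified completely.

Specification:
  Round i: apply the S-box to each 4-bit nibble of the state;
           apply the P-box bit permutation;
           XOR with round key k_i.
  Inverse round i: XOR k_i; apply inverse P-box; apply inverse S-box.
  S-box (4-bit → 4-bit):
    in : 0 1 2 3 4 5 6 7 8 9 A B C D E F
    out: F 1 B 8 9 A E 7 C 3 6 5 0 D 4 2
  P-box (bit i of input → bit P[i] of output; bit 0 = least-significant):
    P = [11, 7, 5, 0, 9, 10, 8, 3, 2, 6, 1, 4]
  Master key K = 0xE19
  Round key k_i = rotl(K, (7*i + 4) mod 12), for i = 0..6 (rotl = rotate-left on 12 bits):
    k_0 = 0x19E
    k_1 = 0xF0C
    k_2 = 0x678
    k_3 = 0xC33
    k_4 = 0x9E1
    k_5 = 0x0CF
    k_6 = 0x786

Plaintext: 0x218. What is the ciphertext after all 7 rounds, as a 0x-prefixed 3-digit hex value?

s_0 = plaintext = 0x218
s_1 = Round(s_0, k_0) = 0x3EB
s_2 = Round(s_1, k_1) = 0x63C
s_3 = Round(s_2, k_2) = 0x622
s_4 = Round(s_3, k_3) = 0x2E8
s_5 = Round(s_4, k_4) = 0x894
s_6 = Round(s_5, k_5) = 0xEDC
s_7 = Round(s_6, k_6) = 0x48C

0x48C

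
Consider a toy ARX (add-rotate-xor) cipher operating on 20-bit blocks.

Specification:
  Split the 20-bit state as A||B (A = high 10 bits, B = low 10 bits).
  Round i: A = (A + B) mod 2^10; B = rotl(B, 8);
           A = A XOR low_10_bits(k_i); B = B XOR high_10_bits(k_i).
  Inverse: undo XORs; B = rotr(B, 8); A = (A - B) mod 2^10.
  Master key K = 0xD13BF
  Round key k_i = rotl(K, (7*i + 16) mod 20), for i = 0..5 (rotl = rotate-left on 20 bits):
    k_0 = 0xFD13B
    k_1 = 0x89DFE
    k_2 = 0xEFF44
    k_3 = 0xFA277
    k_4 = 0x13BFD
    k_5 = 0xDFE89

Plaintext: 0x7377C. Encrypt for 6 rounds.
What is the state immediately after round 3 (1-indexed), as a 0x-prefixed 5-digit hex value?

0xC52C4

s_0 = plaintext = 0x7377C
s_1 = Round(s_0, k_0) = 0x1CB2B
s_2 = Round(s_1, k_1) = 0x98DED
s_3 = Round(s_2, k_2) = 0xC52C4
s_4 = Round(s_3, k_3) = 0xEBF59
s_5 = Round(s_4, k_4) = 0x3D598
s_6 = Round(s_5, k_5) = 0x01319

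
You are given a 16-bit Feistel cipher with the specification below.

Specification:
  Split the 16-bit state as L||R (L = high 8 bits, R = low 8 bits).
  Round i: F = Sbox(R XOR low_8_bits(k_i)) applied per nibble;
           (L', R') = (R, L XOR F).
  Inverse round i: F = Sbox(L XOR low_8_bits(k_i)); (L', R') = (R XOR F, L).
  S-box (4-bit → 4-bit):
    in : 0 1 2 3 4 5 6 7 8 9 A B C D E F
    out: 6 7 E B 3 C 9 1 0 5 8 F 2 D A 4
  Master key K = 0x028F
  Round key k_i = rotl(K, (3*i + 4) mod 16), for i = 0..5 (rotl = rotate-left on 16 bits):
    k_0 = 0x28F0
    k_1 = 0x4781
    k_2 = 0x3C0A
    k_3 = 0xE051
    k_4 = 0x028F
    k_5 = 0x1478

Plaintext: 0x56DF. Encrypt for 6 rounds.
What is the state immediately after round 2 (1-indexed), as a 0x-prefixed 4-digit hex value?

0xB264

s_0 = plaintext = 0x56DF
s_1 = Round(s_0, k_0) = 0xDFB2
s_2 = Round(s_1, k_1) = 0xB264
s_3 = Round(s_2, k_2) = 0x6428
s_4 = Round(s_3, k_3) = 0x2871
s_5 = Round(s_4, k_4) = 0x7162
s_6 = Round(s_5, k_5) = 0x6209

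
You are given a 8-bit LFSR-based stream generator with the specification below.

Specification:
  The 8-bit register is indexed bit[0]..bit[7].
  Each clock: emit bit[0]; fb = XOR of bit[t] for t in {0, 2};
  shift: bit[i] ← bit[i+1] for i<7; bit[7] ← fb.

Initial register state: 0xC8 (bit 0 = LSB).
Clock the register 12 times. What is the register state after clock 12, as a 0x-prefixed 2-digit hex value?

0x47

reg_0 = 0xC8
clock 1: out=0, reg = 0x64
clock 2: out=0, reg = 0xB2
clock 3: out=0, reg = 0x59
clock 4: out=1, reg = 0xAC
clock 5: out=0, reg = 0xD6
clock 6: out=0, reg = 0xEB
clock 7: out=1, reg = 0xF5
clock 8: out=1, reg = 0x7A
clock 9: out=0, reg = 0x3D
clock 10: out=1, reg = 0x1E
clock 11: out=0, reg = 0x8F
clock 12: out=1, reg = 0x47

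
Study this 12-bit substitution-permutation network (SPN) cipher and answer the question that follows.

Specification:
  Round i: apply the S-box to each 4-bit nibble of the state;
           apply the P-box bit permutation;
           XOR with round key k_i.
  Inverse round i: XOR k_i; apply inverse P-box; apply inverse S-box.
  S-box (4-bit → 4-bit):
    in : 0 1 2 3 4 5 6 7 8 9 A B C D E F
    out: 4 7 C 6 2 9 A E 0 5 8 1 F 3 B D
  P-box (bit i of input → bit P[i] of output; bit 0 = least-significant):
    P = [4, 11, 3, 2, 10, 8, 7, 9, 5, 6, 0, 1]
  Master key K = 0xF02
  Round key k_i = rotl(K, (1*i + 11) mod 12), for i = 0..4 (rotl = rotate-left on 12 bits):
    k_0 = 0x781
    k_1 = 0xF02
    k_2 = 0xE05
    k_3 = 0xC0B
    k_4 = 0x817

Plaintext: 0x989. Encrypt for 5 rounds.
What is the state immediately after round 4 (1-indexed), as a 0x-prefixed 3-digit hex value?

s_0 = plaintext = 0x989
s_1 = Round(s_0, k_0) = 0x7B8
s_2 = Round(s_1, k_1) = 0xB41
s_3 = Round(s_2, k_2) = 0x73D
s_4 = Round(s_3, k_3) = 0x5D8
s_5 = Round(s_4, k_4) = 0xD35

0x5D8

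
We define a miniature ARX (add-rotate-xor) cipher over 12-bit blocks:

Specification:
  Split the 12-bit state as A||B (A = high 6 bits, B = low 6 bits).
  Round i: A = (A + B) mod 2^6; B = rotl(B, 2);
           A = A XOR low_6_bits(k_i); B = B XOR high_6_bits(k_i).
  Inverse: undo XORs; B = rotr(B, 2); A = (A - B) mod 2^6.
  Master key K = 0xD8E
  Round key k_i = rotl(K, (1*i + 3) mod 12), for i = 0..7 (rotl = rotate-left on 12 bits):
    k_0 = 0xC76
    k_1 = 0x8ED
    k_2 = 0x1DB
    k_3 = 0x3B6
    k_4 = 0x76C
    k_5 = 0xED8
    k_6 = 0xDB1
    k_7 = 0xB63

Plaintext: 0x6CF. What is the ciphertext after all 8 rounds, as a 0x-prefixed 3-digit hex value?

s_0 = plaintext = 0x6CF
s_1 = Round(s_0, k_0) = 0x70D
s_2 = Round(s_1, k_1) = 0x117
s_3 = Round(s_2, k_2) = 0x01A
s_4 = Round(s_3, k_3) = 0xB27
s_5 = Round(s_4, k_4) = 0xFC3
s_6 = Round(s_5, k_5) = 0x6B7
s_7 = Round(s_6, k_6) = 0x829
s_8 = Round(s_7, k_7) = 0xA8B

0xA8B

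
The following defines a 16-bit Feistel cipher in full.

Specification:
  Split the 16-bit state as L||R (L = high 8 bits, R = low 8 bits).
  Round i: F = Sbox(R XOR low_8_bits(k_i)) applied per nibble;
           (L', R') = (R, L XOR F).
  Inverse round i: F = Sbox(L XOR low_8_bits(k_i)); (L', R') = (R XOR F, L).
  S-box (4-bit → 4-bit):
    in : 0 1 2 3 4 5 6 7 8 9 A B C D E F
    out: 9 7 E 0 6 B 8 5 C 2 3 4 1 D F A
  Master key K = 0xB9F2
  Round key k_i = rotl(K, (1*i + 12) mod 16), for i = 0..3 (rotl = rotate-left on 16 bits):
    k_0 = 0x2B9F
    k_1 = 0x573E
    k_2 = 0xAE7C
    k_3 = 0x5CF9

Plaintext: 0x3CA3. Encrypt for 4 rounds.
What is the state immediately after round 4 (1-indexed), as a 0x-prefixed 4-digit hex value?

0x570C

s_0 = plaintext = 0x3CA3
s_1 = Round(s_0, k_0) = 0xA33D
s_2 = Round(s_1, k_1) = 0x3D33
s_3 = Round(s_2, k_2) = 0x3357
s_4 = Round(s_3, k_3) = 0x570C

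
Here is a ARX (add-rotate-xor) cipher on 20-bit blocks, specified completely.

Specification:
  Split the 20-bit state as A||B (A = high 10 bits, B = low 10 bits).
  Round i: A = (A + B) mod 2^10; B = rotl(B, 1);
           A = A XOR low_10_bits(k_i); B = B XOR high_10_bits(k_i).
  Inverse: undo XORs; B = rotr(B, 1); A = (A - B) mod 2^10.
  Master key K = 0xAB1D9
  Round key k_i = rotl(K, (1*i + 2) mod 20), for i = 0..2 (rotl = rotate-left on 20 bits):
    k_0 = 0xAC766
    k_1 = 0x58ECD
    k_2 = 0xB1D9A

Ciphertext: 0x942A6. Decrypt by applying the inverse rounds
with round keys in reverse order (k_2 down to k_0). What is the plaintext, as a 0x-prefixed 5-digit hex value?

0x0F08C

s_0 = ciphertext = 0x942A6
s_1 = InvRound(s_0, k_2) = 0x66A30
s_2 = InvRound(s_1, k_1) = 0xEBBA9
s_3 = InvRound(s_2, k_0) = 0x0F08C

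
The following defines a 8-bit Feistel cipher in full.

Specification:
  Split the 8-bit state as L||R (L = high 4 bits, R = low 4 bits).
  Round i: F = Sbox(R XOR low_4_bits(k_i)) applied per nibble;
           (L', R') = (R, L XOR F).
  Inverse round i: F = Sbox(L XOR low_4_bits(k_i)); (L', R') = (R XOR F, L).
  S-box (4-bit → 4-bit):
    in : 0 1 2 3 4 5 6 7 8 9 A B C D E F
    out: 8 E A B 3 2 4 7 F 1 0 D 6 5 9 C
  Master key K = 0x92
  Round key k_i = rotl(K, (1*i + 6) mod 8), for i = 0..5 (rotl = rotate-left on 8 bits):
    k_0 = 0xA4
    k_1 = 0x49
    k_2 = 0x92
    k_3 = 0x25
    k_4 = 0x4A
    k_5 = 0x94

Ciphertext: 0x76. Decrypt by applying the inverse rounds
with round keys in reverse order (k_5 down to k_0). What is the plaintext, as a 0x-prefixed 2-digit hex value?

0x09

s_0 = ciphertext = 0x76
s_1 = InvRound(s_0, k_5) = 0xD7
s_2 = InvRound(s_1, k_4) = 0x0D
s_3 = InvRound(s_2, k_3) = 0xF0
s_4 = InvRound(s_3, k_2) = 0x5F
s_5 = InvRound(s_4, k_1) = 0x95
s_6 = InvRound(s_5, k_0) = 0x09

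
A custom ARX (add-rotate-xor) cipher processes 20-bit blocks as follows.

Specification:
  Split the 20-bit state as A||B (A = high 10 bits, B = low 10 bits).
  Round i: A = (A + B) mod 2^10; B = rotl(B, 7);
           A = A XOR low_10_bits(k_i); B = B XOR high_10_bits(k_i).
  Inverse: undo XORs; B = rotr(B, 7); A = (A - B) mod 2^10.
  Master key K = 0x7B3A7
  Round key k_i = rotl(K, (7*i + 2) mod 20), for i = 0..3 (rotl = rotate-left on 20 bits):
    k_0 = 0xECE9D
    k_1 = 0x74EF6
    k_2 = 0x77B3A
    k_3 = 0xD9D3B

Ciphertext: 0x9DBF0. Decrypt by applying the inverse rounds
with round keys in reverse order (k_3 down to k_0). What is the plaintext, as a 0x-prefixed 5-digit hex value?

s_0 = ciphertext = 0x9DBF0
s_1 = InvRound(s_0, k_3) = 0xA50B9
s_2 = InvRound(s_1, k_2) = 0x9D33A
s_3 = InvRound(s_2, k_1) = 0x4D74D
s_4 = InvRound(s_3, k_0) = 0xEDFF1

0xEDFF1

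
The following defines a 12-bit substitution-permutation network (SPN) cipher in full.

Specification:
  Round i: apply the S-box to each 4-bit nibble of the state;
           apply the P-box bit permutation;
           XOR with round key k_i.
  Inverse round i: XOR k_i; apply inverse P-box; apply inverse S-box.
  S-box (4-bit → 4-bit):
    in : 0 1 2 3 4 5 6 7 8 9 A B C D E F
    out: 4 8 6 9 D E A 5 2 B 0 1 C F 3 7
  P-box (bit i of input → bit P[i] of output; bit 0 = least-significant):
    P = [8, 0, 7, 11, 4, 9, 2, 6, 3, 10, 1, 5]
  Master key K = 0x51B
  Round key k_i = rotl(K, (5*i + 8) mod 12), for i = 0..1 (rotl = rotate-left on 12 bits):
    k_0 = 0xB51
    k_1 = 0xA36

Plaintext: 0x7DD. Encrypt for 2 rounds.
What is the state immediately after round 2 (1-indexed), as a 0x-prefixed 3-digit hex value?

0x935

s_0 = plaintext = 0x7DD
s_1 = Round(s_0, k_0) = 0x08E
s_2 = Round(s_1, k_1) = 0x935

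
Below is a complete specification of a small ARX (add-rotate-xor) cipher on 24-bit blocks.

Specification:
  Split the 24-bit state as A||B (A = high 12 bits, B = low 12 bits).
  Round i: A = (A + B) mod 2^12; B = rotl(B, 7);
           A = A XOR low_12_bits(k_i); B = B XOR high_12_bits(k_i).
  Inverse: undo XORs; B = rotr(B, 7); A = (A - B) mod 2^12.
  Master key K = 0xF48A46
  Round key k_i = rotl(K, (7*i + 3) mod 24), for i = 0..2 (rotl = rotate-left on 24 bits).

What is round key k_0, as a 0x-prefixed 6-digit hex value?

0xA45237

K = 0xF48A46
k_0 = rotl(K, (7*0+3) mod 24) = rotl(K, 3) = 0xA45237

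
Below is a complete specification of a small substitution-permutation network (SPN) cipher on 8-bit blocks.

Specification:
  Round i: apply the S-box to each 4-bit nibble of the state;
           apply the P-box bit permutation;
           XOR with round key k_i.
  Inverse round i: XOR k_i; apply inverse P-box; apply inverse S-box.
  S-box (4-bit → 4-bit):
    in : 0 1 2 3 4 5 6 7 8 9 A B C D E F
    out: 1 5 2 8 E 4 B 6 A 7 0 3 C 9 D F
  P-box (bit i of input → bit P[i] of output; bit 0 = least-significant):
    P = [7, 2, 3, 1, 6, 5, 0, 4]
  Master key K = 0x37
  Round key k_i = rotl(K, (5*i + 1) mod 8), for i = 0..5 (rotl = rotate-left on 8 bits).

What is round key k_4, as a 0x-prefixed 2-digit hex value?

0xE6

K = 0x37
k_0 = rotl(K, (5*0+1) mod 8) = rotl(K, 1) = 0x6E
k_1 = rotl(K, (5*1+1) mod 8) = rotl(K, 6) = 0xCD
k_2 = rotl(K, (5*2+1) mod 8) = rotl(K, 3) = 0xB9
k_3 = rotl(K, (5*3+1) mod 8) = rotl(K, 0) = 0x37
k_4 = rotl(K, (5*4+1) mod 8) = rotl(K, 5) = 0xE6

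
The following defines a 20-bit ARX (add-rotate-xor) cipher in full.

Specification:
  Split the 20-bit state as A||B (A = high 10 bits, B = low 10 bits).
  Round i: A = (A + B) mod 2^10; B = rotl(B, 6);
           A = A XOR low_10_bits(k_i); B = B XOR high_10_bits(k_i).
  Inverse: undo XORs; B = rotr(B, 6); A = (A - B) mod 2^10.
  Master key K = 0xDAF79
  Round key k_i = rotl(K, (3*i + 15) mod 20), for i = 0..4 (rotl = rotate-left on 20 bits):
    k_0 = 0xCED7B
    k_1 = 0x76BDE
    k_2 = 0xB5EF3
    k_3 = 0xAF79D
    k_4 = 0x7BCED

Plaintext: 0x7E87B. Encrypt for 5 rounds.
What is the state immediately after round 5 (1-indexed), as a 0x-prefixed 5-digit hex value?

s_0 = plaintext = 0x7E87B
s_1 = Round(s_0, k_0) = 0xC39FC
s_2 = Round(s_1, k_1) = 0xB52C5
s_3 = Round(s_2, k_2) = 0xDABBB
s_4 = Round(s_3, k_3) = 0x2E046
s_5 = Round(s_4, k_4) = 0x04C6B

0x04C6B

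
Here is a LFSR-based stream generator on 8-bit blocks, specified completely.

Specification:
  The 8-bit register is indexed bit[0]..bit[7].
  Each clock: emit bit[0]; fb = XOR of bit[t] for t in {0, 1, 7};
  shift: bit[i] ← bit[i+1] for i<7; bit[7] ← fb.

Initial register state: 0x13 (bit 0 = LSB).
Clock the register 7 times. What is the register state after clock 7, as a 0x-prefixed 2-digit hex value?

0xEC

reg_0 = 0x13
clock 1: out=1, reg = 0x09
clock 2: out=1, reg = 0x84
clock 3: out=0, reg = 0xC2
clock 4: out=0, reg = 0x61
clock 5: out=1, reg = 0xB0
clock 6: out=0, reg = 0xD8
clock 7: out=0, reg = 0xEC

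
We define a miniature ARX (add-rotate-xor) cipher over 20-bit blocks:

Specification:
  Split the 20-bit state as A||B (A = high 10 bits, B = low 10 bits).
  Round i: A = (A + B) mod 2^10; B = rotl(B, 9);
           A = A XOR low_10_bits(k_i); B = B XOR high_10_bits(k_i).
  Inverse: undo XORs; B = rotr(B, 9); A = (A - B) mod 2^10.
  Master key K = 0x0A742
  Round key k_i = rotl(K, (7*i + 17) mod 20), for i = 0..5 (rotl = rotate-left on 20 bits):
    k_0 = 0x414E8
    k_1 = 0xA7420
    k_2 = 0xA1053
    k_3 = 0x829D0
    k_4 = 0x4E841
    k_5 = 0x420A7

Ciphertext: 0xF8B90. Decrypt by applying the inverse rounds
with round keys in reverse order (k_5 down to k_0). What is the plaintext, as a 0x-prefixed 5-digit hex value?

0x41191

s_0 = ciphertext = 0xF8B90
s_1 = InvRound(s_0, k_5) = 0x85131
s_2 = InvRound(s_1, k_4) = 0x8FC16
s_3 = InvRound(s_2, k_3) = 0xED839
s_4 = InvRound(s_3, k_2) = 0x9A97B
s_5 = InvRound(s_4, k_1) = 0x9F7CD
s_6 = InvRound(s_5, k_0) = 0x41191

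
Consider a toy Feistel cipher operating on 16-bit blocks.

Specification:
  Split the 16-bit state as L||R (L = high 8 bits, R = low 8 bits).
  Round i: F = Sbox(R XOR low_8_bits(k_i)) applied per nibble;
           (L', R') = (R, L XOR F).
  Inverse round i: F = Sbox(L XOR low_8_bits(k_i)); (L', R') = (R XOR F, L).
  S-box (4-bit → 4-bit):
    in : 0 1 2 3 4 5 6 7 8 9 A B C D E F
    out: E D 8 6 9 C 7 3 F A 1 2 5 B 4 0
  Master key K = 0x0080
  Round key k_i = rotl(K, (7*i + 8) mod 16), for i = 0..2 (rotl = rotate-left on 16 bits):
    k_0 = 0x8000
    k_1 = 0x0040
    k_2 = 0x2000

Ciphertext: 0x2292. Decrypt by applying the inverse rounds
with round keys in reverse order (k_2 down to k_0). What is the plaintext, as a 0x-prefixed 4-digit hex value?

0x5CE3

s_0 = ciphertext = 0x2292
s_1 = InvRound(s_0, k_2) = 0x1A22
s_2 = InvRound(s_1, k_1) = 0xE31A
s_3 = InvRound(s_2, k_0) = 0x5CE3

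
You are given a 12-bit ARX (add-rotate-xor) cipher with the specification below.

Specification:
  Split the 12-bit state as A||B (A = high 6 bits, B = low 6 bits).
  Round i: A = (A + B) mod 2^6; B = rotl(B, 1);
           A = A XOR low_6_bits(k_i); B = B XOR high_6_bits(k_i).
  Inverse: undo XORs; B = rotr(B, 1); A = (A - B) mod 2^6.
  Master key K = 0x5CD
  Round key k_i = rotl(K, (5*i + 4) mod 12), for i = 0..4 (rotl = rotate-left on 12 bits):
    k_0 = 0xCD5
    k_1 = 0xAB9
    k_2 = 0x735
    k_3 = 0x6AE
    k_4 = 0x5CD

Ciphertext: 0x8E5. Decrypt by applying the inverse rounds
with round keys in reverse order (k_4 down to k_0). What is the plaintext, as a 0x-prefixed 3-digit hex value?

0xBFC

s_0 = ciphertext = 0x8E5
s_1 = InvRound(s_0, k_4) = 0x559
s_2 = InvRound(s_1, k_3) = 0x6A1
s_3 = InvRound(s_2, k_2) = 0xC7E
s_4 = InvRound(s_3, k_1) = 0xF8A
s_5 = InvRound(s_4, k_0) = 0xBFC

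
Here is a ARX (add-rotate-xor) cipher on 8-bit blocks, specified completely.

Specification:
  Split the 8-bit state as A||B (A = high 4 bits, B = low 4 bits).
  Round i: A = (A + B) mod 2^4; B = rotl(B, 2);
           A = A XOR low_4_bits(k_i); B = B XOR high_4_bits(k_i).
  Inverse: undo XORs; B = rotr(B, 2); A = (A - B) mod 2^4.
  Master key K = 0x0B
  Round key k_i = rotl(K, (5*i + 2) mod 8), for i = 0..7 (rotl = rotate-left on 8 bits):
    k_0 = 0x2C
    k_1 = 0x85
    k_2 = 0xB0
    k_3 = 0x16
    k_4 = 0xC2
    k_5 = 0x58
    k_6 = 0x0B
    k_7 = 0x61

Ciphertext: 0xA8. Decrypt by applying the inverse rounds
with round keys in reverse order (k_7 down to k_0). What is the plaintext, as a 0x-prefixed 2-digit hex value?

s_0 = ciphertext = 0xA8
s_1 = InvRound(s_0, k_7) = 0x0B
s_2 = InvRound(s_1, k_6) = 0xDE
s_3 = InvRound(s_2, k_5) = 0x7E
s_4 = InvRound(s_3, k_4) = 0xD8
s_5 = InvRound(s_4, k_3) = 0x56
s_6 = InvRound(s_5, k_2) = 0xE7
s_7 = InvRound(s_6, k_1) = 0xCF
s_8 = InvRound(s_7, k_0) = 0x97

0x97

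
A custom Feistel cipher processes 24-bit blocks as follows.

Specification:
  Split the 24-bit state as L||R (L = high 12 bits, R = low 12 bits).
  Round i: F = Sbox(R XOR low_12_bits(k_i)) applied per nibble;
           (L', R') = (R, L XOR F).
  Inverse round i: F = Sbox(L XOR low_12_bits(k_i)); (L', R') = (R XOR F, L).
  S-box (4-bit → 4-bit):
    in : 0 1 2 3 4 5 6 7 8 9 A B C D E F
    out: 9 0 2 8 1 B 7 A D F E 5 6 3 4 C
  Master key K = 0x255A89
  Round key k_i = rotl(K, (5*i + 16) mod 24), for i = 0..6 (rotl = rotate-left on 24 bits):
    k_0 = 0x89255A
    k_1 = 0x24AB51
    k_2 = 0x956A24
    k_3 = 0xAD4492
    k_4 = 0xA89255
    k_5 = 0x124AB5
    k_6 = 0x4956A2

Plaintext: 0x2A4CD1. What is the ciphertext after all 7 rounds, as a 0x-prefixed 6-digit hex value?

0xD58F7E

s_0 = plaintext = 0x2A4CD1
s_1 = Round(s_0, k_0) = 0xCD1D71
s_2 = Round(s_1, k_1) = 0xD71BF8
s_3 = Round(s_2, k_2) = 0xBF8D47
s_4 = Round(s_3, k_3) = 0xD474C3
s_5 = Round(s_4, k_4) = 0x4C3AB0
s_6 = Round(s_5, k_5) = 0xAB0D58
s_7 = Round(s_6, k_6) = 0xD58F7E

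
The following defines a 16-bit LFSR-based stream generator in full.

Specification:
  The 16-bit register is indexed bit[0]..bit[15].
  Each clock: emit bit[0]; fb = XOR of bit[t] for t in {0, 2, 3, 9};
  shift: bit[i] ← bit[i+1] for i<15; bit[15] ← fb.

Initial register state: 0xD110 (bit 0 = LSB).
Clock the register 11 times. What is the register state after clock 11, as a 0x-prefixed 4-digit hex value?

0x03DA

reg_0 = 0xD110
clock 1: out=0, reg = 0x6888
clock 2: out=0, reg = 0xB444
clock 3: out=0, reg = 0xDA22
clock 4: out=0, reg = 0xED11
clock 5: out=1, reg = 0xF688
clock 6: out=0, reg = 0x7B44
clock 7: out=0, reg = 0x3DA2
clock 8: out=0, reg = 0x1ED1
clock 9: out=1, reg = 0x0F68
clock 10: out=0, reg = 0x07B4
clock 11: out=0, reg = 0x03DA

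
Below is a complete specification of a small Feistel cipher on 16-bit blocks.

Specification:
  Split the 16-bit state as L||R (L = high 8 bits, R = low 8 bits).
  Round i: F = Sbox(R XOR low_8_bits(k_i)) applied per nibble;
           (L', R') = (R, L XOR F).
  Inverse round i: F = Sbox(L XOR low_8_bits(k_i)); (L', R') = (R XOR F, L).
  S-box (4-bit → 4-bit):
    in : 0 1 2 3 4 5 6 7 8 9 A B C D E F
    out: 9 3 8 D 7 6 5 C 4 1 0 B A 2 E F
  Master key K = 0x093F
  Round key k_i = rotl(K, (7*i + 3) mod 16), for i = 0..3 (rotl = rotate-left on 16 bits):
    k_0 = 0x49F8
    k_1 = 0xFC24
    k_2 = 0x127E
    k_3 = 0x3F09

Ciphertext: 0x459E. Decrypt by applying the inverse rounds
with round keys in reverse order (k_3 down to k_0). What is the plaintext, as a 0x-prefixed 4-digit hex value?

s_0 = ciphertext = 0x459E
s_1 = InvRound(s_0, k_3) = 0xE445
s_2 = InvRound(s_1, k_2) = 0x55E4
s_3 = InvRound(s_2, k_1) = 0x2755
s_4 = InvRound(s_3, k_0) = 0x7A27

0x7A27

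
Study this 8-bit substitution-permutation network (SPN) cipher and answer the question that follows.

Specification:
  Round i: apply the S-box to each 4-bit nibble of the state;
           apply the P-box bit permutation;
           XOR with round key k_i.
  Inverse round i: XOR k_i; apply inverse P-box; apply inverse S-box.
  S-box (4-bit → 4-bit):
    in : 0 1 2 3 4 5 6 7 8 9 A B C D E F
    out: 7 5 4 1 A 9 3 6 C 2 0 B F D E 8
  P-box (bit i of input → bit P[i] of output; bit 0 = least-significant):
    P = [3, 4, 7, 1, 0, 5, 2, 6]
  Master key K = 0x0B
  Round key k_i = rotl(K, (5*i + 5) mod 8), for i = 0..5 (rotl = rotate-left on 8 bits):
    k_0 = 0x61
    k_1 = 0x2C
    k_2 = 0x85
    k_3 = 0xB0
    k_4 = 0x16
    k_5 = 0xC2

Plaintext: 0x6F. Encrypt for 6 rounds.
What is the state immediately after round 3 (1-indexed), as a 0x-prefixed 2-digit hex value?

0x7A

s_0 = plaintext = 0x6F
s_1 = Round(s_0, k_0) = 0x42
s_2 = Round(s_1, k_1) = 0xCC
s_3 = Round(s_2, k_2) = 0x7A
s_4 = Round(s_3, k_3) = 0x94
s_5 = Round(s_4, k_4) = 0x24
s_6 = Round(s_5, k_5) = 0xD4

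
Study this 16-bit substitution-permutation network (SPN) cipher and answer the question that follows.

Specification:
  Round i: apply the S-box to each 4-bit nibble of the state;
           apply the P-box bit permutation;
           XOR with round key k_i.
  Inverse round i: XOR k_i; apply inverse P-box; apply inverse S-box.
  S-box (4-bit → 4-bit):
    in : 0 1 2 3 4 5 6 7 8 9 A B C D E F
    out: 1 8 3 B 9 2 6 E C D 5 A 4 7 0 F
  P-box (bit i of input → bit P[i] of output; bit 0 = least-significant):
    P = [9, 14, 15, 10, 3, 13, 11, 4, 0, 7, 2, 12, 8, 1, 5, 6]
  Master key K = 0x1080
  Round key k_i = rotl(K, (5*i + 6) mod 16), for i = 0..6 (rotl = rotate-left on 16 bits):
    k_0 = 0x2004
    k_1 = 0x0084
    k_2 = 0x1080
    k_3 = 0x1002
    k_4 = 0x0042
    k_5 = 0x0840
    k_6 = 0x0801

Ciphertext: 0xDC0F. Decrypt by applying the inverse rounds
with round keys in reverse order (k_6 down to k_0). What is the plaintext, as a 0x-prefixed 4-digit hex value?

0x781C

s_0 = ciphertext = 0xDC0F
s_1 = InvRound(s_0, k_6) = 0x5807
s_2 = InvRound(s_1, k_5) = 0xB9E5
s_3 = InvRound(s_2, k_4) = 0xDF6C
s_4 = InvRound(s_3, k_3) = 0xFCAF
s_5 = InvRound(s_4, k_2) = 0x6AD7
s_6 = InvRound(s_5, k_1) = 0xB072
s_7 = InvRound(s_6, k_0) = 0x781C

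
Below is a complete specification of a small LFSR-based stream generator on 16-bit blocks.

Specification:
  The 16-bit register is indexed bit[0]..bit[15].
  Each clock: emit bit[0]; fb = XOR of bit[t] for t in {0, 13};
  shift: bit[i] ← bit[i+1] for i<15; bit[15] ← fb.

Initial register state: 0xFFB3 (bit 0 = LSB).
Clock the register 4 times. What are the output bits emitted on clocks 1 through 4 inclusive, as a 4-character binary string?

1100

reg_0 = 0xFFB3
clock 1: out=1, reg = 0x7FD9
clock 2: out=1, reg = 0x3FEC
clock 3: out=0, reg = 0x9FF6
clock 4: out=0, reg = 0x4FFB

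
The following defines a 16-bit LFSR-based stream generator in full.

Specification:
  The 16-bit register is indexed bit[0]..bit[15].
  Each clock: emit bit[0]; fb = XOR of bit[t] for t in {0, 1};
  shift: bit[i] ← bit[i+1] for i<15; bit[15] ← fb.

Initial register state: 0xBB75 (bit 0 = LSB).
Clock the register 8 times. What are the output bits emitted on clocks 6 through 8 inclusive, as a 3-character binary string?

110

reg_0 = 0xBB75
clock 1: out=1, reg = 0xDDBA
clock 2: out=0, reg = 0xEEDD
clock 3: out=1, reg = 0xF76E
clock 4: out=0, reg = 0xFBB7
clock 5: out=1, reg = 0x7DDB
clock 6: out=1, reg = 0x3EED
clock 7: out=1, reg = 0x9F76
clock 8: out=0, reg = 0xCFBB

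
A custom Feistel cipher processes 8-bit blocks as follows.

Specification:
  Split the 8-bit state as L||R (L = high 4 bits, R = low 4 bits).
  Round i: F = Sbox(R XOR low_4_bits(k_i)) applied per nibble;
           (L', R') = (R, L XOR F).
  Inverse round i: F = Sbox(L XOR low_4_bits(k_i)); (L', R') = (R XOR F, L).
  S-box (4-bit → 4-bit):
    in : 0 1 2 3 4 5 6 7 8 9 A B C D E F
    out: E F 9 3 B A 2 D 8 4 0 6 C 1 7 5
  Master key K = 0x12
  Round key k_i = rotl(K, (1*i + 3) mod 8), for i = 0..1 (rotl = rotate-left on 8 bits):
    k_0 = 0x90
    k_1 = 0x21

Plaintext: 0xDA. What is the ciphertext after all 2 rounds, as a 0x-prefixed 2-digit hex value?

0xD6

s_0 = plaintext = 0xDA
s_1 = Round(s_0, k_0) = 0xAD
s_2 = Round(s_1, k_1) = 0xD6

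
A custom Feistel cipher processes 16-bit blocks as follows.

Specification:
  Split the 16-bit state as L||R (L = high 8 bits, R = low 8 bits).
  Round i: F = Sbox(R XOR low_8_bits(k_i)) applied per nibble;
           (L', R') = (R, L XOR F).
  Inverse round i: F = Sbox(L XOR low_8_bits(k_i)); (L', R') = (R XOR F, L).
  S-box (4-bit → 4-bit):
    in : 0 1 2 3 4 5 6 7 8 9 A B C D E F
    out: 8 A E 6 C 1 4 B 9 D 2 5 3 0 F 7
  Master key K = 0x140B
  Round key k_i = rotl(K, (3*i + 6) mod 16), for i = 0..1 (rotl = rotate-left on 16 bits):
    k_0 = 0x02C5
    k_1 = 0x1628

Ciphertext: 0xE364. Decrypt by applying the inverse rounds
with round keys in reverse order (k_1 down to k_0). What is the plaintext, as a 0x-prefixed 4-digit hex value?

s_0 = ciphertext = 0xE364
s_1 = InvRound(s_0, k_1) = 0x51E3
s_2 = InvRound(s_1, k_0) = 0x3F51

0x3F51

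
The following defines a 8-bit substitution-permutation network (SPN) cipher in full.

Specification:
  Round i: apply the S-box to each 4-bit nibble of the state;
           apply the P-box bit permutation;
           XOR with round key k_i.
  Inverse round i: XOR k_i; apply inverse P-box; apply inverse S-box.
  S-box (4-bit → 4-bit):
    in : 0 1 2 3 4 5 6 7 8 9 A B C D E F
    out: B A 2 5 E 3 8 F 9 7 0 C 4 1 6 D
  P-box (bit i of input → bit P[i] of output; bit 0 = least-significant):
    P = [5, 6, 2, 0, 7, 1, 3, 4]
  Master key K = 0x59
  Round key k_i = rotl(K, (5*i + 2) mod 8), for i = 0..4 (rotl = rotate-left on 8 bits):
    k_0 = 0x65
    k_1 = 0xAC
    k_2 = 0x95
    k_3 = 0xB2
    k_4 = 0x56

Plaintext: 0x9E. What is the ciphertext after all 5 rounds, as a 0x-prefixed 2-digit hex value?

0x43

s_0 = plaintext = 0x9E
s_1 = Round(s_0, k_0) = 0xAB
s_2 = Round(s_1, k_1) = 0xA9
s_3 = Round(s_2, k_2) = 0xF1
s_4 = Round(s_3, k_3) = 0x6B
s_5 = Round(s_4, k_4) = 0x43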